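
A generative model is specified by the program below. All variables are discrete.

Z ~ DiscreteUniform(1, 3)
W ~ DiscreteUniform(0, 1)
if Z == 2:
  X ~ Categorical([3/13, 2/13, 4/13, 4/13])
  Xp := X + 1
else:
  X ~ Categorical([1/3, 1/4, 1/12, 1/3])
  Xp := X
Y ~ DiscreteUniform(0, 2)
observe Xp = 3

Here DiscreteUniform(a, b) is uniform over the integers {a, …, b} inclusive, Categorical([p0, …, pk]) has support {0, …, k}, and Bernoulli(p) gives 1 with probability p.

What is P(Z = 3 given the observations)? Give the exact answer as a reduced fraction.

P(Z = 3 | obs) = 13/38

Enumerate traces; 18 have nonzero weight after conditioning:
  (Z=1, W=0, X=3, Y=0) weight 1/54
  (Z=1, W=0, X=3, Y=1) weight 1/54
  (Z=1, W=0, X=3, Y=2) weight 1/54
  (Z=1, W=1, X=3, Y=0) weight 1/54
  (Z=1, W=1, X=3, Y=1) weight 1/54
  (Z=1, W=1, X=3, Y=2) weight 1/54
  (Z=2, W=0, X=2, Y=0) weight 2/117
  (Z=2, W=0, X=2, Y=1) weight 2/117
  (Z=3, W=0, X=3, Y=0) weight 1/54
  … 9 more
Group by Z:
  weight(Z=1) = 1/9
  weight(Z=2) = 4/39
  weight(Z=3) = 1/9
Total weight = 1/9 + 4/39 + 1/9 = 38/117
P(Z=1 | obs) = 1/9 / 38/117 = 13/38
P(Z=2 | obs) = 4/39 / 38/117 = 6/19
P(Z=3 | obs) = 1/9 / 38/117 = 13/38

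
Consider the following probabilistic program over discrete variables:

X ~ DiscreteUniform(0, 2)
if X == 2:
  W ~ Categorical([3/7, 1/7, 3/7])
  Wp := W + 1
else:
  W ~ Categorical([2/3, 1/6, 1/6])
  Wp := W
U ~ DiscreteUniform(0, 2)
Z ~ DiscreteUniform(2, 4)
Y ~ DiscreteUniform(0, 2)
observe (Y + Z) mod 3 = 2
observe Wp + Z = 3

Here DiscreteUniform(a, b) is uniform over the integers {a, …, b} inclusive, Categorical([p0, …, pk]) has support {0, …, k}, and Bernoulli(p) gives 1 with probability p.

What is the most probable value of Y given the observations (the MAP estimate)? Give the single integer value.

argmax_v P(Y = v | obs) = 2

Enumerate traces; 15 have nonzero weight after conditioning:
  (X=0, W=0, U=0, Z=3, Y=2) weight 2/243
  (X=0, W=0, U=1, Z=3, Y=2) weight 2/243
  (X=0, W=0, U=2, Z=3, Y=2) weight 2/243
  (X=0, W=1, U=0, Z=2, Y=0) weight 1/486
  (X=0, W=1, U=1, Z=2, Y=0) weight 1/486
  (X=0, W=1, U=2, Z=2, Y=0) weight 1/486
  (X=1, W=0, U=0, Z=3, Y=2) weight 2/243
  (X=1, W=0, U=1, Z=3, Y=2) weight 2/243
  … 7 more
Group by Y:
  weight(Y=0) = 16/567
  weight(Y=2) = 4/81
Total weight = 16/567 + 4/81 = 44/567
P(Y=0 | obs) = 16/567 / 44/567 = 4/11
P(Y=2 | obs) = 4/81 / 44/567 = 7/11
argmax = 2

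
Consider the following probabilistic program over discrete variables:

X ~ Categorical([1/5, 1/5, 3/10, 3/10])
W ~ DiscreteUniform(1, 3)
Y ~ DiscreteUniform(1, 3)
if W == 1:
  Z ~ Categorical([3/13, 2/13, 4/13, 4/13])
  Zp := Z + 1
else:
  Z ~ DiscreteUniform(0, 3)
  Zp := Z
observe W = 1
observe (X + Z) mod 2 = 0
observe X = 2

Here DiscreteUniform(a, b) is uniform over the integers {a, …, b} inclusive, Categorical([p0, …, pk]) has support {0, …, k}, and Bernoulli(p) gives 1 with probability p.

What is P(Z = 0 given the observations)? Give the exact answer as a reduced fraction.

Enumerate traces; 6 have nonzero weight after conditioning:
  (X=2, W=1, Y=1, Z=0) weight 1/130
  (X=2, W=1, Y=1, Z=2) weight 2/195
  (X=2, W=1, Y=2, Z=0) weight 1/130
  (X=2, W=1, Y=2, Z=2) weight 2/195
  (X=2, W=1, Y=3, Z=0) weight 1/130
  (X=2, W=1, Y=3, Z=2) weight 2/195
Group by Z:
  weight(Z=0) = 3/130
  weight(Z=2) = 2/65
Total weight = 3/130 + 2/65 = 7/130
P(Z=0 | obs) = 3/130 / 7/130 = 3/7
P(Z=2 | obs) = 2/65 / 7/130 = 4/7

P(Z = 0 | obs) = 3/7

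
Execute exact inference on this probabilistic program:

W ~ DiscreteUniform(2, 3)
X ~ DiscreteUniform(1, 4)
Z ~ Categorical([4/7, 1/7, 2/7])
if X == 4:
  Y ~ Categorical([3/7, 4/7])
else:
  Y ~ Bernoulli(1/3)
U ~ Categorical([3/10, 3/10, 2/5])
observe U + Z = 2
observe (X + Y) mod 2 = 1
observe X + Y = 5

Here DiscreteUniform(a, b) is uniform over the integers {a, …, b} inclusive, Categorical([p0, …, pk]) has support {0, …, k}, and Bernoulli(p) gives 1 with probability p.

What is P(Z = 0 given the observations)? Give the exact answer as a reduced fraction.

P(Z = 0 | obs) = 16/25

Enumerate traces; 6 have nonzero weight after conditioning:
  (W=2, X=4, Z=0, Y=1, U=2) weight 4/245
  (W=2, X=4, Z=1, Y=1, U=1) weight 3/980
  (W=2, X=4, Z=2, Y=1, U=0) weight 3/490
  (W=3, X=4, Z=0, Y=1, U=2) weight 4/245
  (W=3, X=4, Z=1, Y=1, U=1) weight 3/980
  (W=3, X=4, Z=2, Y=1, U=0) weight 3/490
Group by Z:
  weight(Z=0) = 8/245
  weight(Z=1) = 3/490
  weight(Z=2) = 3/245
Total weight = 8/245 + 3/490 + 3/245 = 5/98
P(Z=0 | obs) = 8/245 / 5/98 = 16/25
P(Z=1 | obs) = 3/490 / 5/98 = 3/25
P(Z=2 | obs) = 3/245 / 5/98 = 6/25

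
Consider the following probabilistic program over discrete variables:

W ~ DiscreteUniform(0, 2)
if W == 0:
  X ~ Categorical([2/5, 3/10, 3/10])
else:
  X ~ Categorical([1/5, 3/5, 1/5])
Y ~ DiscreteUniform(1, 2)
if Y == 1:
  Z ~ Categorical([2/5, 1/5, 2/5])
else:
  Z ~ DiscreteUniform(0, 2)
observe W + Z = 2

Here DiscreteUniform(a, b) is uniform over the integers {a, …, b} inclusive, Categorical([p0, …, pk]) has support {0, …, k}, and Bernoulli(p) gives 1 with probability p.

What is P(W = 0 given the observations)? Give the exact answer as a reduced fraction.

Enumerate traces; 18 have nonzero weight after conditioning:
  (W=0, X=0, Y=1, Z=2) weight 2/75
  (W=0, X=0, Y=2, Z=2) weight 1/45
  (W=0, X=1, Y=1, Z=2) weight 1/50
  (W=0, X=1, Y=2, Z=2) weight 1/60
  (W=0, X=2, Y=1, Z=2) weight 1/50
  (W=0, X=2, Y=2, Z=2) weight 1/60
  (W=1, X=0, Y=1, Z=1) weight 1/150
  (W=1, X=0, Y=2, Z=1) weight 1/90
  (W=2, X=0, Y=1, Z=0) weight 1/75
  … 9 more
Group by W:
  weight(W=0) = 11/90
  weight(W=1) = 4/45
  weight(W=2) = 11/90
Total weight = 11/90 + 4/45 + 11/90 = 1/3
P(W=0 | obs) = 11/90 / 1/3 = 11/30
P(W=1 | obs) = 4/45 / 1/3 = 4/15
P(W=2 | obs) = 11/90 / 1/3 = 11/30

P(W = 0 | obs) = 11/30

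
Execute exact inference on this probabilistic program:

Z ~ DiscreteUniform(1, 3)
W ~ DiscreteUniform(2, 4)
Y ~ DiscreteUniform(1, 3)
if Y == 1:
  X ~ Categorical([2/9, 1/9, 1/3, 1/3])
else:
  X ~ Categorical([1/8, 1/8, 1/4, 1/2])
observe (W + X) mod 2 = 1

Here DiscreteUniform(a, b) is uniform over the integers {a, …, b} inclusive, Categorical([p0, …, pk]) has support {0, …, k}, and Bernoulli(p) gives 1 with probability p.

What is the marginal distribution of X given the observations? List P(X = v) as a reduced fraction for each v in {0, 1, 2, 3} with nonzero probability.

Enumerate traces; 54 have nonzero weight after conditioning:
  (Z=1, W=2, Y=1, X=1) weight 1/243
  (Z=1, W=2, Y=1, X=3) weight 1/81
  (Z=1, W=2, Y=2, X=1) weight 1/216
  (Z=1, W=2, Y=2, X=3) weight 1/54
  (Z=1, W=2, Y=3, X=1) weight 1/216
  (Z=1, W=2, Y=3, X=3) weight 1/54
  (Z=1, W=3, Y=1, X=0) weight 2/243
  (Z=1, W=3, Y=1, X=2) weight 1/81
  … 46 more
Group by X:
  weight(X=0) = 17/324
  weight(X=1) = 13/162
  weight(X=2) = 5/54
  weight(X=3) = 8/27
Total weight = 17/324 + 13/162 + 5/54 + 8/27 = 169/324
P(X=0 | obs) = 17/324 / 169/324 = 17/169
P(X=1 | obs) = 13/162 / 169/324 = 2/13
P(X=2 | obs) = 5/54 / 169/324 = 30/169
P(X=3 | obs) = 8/27 / 169/324 = 96/169

P(X=0) = 17/169, P(X=1) = 2/13, P(X=2) = 30/169, P(X=3) = 96/169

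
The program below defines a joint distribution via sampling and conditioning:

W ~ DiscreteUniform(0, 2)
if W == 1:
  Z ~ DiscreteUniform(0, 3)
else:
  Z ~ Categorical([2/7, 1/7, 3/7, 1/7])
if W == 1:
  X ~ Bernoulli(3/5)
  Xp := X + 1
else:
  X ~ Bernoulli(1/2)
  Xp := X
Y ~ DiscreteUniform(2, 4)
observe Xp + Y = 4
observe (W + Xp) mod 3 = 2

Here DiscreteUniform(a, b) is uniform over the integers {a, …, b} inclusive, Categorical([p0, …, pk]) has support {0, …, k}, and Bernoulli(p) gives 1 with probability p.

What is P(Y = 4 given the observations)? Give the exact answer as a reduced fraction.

Enumerate traces; 8 have nonzero weight after conditioning:
  (W=1, Z=0, X=0, Y=3) weight 1/90
  (W=1, Z=1, X=0, Y=3) weight 1/90
  (W=1, Z=2, X=0, Y=3) weight 1/90
  (W=1, Z=3, X=0, Y=3) weight 1/90
  (W=2, Z=0, X=0, Y=4) weight 1/63
  (W=2, Z=1, X=0, Y=4) weight 1/126
  (W=2, Z=2, X=0, Y=4) weight 1/42
  (W=2, Z=3, X=0, Y=4) weight 1/126
Group by Y:
  weight(Y=3) = 2/45
  weight(Y=4) = 1/18
Total weight = 2/45 + 1/18 = 1/10
P(Y=3 | obs) = 2/45 / 1/10 = 4/9
P(Y=4 | obs) = 1/18 / 1/10 = 5/9

P(Y = 4 | obs) = 5/9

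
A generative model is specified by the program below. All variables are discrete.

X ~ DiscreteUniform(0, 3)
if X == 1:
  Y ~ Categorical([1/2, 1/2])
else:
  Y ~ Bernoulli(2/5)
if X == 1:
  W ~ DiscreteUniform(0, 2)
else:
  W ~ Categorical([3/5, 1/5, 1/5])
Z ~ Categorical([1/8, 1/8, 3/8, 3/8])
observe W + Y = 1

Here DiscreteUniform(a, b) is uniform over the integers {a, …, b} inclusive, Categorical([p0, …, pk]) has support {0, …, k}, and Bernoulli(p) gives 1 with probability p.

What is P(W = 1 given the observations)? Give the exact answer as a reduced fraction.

Enumerate traces; 32 have nonzero weight after conditioning:
  (X=0, Y=0, W=1, Z=0) weight 3/800
  (X=0, Y=0, W=1, Z=1) weight 3/800
  (X=0, Y=0, W=1, Z=2) weight 9/800
  (X=0, Y=0, W=1, Z=3) weight 9/800
  (X=0, Y=1, W=0, Z=0) weight 3/400
  (X=0, Y=1, W=0, Z=1) weight 3/400
  (X=0, Y=1, W=0, Z=2) weight 9/400
  (X=0, Y=1, W=0, Z=3) weight 9/400
  … 24 more
Group by W:
  weight(W=0) = 133/600
  weight(W=1) = 79/600
Total weight = 133/600 + 79/600 = 53/150
P(W=0 | obs) = 133/600 / 53/150 = 133/212
P(W=1 | obs) = 79/600 / 53/150 = 79/212

P(W = 1 | obs) = 79/212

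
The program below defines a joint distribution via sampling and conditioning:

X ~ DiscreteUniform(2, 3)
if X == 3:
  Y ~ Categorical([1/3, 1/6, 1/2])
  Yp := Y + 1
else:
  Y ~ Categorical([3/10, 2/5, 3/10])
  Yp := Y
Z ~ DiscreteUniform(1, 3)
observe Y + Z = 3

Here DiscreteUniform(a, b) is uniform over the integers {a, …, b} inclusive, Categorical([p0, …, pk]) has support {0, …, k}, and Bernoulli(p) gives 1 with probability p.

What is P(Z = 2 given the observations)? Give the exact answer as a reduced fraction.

P(Z = 2 | obs) = 17/60

Enumerate traces; 6 have nonzero weight after conditioning:
  (X=2, Y=0, Z=3) weight 1/20
  (X=2, Y=1, Z=2) weight 1/15
  (X=2, Y=2, Z=1) weight 1/20
  (X=3, Y=0, Z=3) weight 1/18
  (X=3, Y=1, Z=2) weight 1/36
  (X=3, Y=2, Z=1) weight 1/12
Group by Z:
  weight(Z=1) = 2/15
  weight(Z=2) = 17/180
  weight(Z=3) = 19/180
Total weight = 2/15 + 17/180 + 19/180 = 1/3
P(Z=1 | obs) = 2/15 / 1/3 = 2/5
P(Z=2 | obs) = 17/180 / 1/3 = 17/60
P(Z=3 | obs) = 19/180 / 1/3 = 19/60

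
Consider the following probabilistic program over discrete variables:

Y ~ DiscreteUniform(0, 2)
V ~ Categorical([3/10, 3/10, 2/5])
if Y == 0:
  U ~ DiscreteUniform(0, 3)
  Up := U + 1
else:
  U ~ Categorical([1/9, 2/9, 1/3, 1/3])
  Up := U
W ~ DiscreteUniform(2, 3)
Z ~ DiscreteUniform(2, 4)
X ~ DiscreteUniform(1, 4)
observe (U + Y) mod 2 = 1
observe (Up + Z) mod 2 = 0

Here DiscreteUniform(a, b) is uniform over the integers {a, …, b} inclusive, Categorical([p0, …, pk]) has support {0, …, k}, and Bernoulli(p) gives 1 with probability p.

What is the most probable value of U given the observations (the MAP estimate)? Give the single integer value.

argmax_v P(U = v | obs) = 3

Enumerate traces; 240 have nonzero weight after conditioning:
  (Y=0, V=0, U=1, W=2, Z=2, X=1) weight 1/960
  (Y=0, V=0, U=1, W=2, Z=2, X=2) weight 1/960
  (Y=0, V=0, U=1, W=2, Z=2, X=3) weight 1/960
  (Y=0, V=0, U=1, W=2, Z=2, X=4) weight 1/960
  (Y=0, V=0, U=1, W=2, Z=4, X=1) weight 1/960
  (Y=0, V=0, U=1, W=2, Z=4, X=2) weight 1/960
  (Y=0, V=0, U=1, W=2, Z=4, X=3) weight 1/960
  (Y=0, V=0, U=1, W=2, Z=4, X=4) weight 1/960
  (Y=0, V=0, U=3, W=2, Z=2, X=1) weight 1/960
  (Y=1, V=0, U=0, W=2, Z=2, X=1) weight 1/2160
  … 230 more
Group by U:
  weight(U=0) = 2/81
  weight(U=1) = 13/162
  weight(U=2) = 2/27
  weight(U=3) = 5/54
Total weight = 2/81 + 13/162 + 2/27 + 5/54 = 22/81
P(U=0 | obs) = 2/81 / 22/81 = 1/11
P(U=1 | obs) = 13/162 / 22/81 = 13/44
P(U=2 | obs) = 2/27 / 22/81 = 3/11
P(U=3 | obs) = 5/54 / 22/81 = 15/44
argmax = 3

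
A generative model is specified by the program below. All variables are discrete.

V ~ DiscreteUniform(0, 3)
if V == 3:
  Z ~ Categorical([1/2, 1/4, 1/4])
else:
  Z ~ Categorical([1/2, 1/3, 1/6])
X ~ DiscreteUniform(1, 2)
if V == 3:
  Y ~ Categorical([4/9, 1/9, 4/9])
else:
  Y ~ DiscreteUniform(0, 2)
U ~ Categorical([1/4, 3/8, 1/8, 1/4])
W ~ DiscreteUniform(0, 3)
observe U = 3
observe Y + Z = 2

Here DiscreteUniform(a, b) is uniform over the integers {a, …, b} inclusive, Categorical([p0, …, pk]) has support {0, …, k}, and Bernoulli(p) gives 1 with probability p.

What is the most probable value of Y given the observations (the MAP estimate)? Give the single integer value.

argmax_v P(Y = v | obs) = 2

Enumerate traces; 96 have nonzero weight after conditioning:
  (V=0, Z=0, X=1, Y=2, U=3, W=0) weight 1/768
  (V=0, Z=0, X=1, Y=2, U=3, W=1) weight 1/768
  (V=0, Z=0, X=1, Y=2, U=3, W=2) weight 1/768
  (V=0, Z=0, X=1, Y=2, U=3, W=3) weight 1/768
  (V=0, Z=0, X=2, Y=2, U=3, W=0) weight 1/768
  (V=0, Z=0, X=2, Y=2, U=3, W=1) weight 1/768
  (V=0, Z=0, X=2, Y=2, U=3, W=2) weight 1/768
  (V=0, Z=0, X=2, Y=2, U=3, W=3) weight 1/768
  (V=0, Z=1, X=1, Y=1, U=3, W=0) weight 1/1152
  (V=0, Z=2, X=1, Y=0, U=3, W=0) weight 1/2304
  … 86 more
Group by Y:
  weight(Y=0) = 5/288
  weight(Y=1) = 13/576
  weight(Y=2) = 13/288
Total weight = 5/288 + 13/576 + 13/288 = 49/576
P(Y=0 | obs) = 5/288 / 49/576 = 10/49
P(Y=1 | obs) = 13/576 / 49/576 = 13/49
P(Y=2 | obs) = 13/288 / 49/576 = 26/49
argmax = 2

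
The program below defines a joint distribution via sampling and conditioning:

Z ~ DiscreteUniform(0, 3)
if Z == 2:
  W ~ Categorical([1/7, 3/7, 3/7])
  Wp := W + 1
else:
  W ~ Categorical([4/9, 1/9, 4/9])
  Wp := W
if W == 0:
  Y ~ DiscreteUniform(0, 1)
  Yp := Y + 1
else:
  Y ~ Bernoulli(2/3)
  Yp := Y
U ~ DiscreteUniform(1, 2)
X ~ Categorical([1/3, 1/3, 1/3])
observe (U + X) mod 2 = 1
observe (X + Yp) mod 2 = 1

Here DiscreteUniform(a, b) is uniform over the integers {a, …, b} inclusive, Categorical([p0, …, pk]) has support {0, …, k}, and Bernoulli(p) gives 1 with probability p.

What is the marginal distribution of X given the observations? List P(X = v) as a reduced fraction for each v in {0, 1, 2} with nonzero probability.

Enumerate traces; 36 have nonzero weight after conditioning:
  (Z=0, W=0, Y=0, U=1, X=0) weight 1/108
  (Z=0, W=0, Y=0, U=1, X=2) weight 1/108
  (Z=0, W=0, Y=1, U=2, X=1) weight 1/108
  (Z=0, W=1, Y=0, U=2, X=1) weight 1/648
  (Z=0, W=1, Y=1, U=1, X=0) weight 1/324
  (Z=0, W=1, Y=1, U=1, X=2) weight 1/324
  (Z=0, W=2, Y=0, U=2, X=1) weight 1/162
  (Z=0, W=2, Y=1, U=1, X=0) weight 1/81
  … 28 more
Group by X:
  weight(X=0) = 305/3024
  weight(X=1) = 199/3024
  weight(X=2) = 305/3024
Total weight = 305/3024 + 199/3024 + 305/3024 = 809/3024
P(X=0 | obs) = 305/3024 / 809/3024 = 305/809
P(X=1 | obs) = 199/3024 / 809/3024 = 199/809
P(X=2 | obs) = 305/3024 / 809/3024 = 305/809

P(X=0) = 305/809, P(X=1) = 199/809, P(X=2) = 305/809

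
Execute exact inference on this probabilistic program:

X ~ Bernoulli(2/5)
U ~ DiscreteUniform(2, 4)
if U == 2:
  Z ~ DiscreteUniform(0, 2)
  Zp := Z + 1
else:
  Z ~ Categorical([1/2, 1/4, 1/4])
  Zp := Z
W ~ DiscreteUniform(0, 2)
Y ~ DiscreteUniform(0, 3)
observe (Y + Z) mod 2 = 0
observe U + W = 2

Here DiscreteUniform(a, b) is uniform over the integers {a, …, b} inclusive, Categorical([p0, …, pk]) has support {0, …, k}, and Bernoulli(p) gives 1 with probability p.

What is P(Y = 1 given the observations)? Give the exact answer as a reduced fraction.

Enumerate traces; 12 have nonzero weight after conditioning:
  (X=0, U=2, Z=0, W=0, Y=0) weight 1/180
  (X=0, U=2, Z=0, W=0, Y=2) weight 1/180
  (X=0, U=2, Z=1, W=0, Y=1) weight 1/180
  (X=0, U=2, Z=1, W=0, Y=3) weight 1/180
  (X=0, U=2, Z=2, W=0, Y=0) weight 1/180
  (X=0, U=2, Z=2, W=0, Y=2) weight 1/180
  (X=1, U=2, Z=0, W=0, Y=0) weight 1/270
  (X=1, U=2, Z=0, W=0, Y=2) weight 1/270
  … 4 more
Group by Y:
  weight(Y=0) = 1/54
  weight(Y=1) = 1/108
  weight(Y=2) = 1/54
  weight(Y=3) = 1/108
Total weight = 1/54 + 1/108 + 1/54 + 1/108 = 1/18
P(Y=0 | obs) = 1/54 / 1/18 = 1/3
P(Y=1 | obs) = 1/108 / 1/18 = 1/6
P(Y=2 | obs) = 1/54 / 1/18 = 1/3
P(Y=3 | obs) = 1/108 / 1/18 = 1/6

P(Y = 1 | obs) = 1/6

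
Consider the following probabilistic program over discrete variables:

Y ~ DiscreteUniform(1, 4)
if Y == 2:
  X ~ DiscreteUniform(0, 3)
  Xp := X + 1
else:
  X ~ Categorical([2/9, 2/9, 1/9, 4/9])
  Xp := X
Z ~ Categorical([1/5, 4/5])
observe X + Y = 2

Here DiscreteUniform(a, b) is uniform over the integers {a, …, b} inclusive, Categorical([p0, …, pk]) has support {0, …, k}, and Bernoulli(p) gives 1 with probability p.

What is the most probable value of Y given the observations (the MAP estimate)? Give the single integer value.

Enumerate traces; 4 have nonzero weight after conditioning:
  (Y=1, X=1, Z=0) weight 1/90
  (Y=1, X=1, Z=1) weight 2/45
  (Y=2, X=0, Z=0) weight 1/80
  (Y=2, X=0, Z=1) weight 1/20
Group by Y:
  weight(Y=1) = 1/18
  weight(Y=2) = 1/16
Total weight = 1/18 + 1/16 = 17/144
P(Y=1 | obs) = 1/18 / 17/144 = 8/17
P(Y=2 | obs) = 1/16 / 17/144 = 9/17
argmax = 2

argmax_v P(Y = v | obs) = 2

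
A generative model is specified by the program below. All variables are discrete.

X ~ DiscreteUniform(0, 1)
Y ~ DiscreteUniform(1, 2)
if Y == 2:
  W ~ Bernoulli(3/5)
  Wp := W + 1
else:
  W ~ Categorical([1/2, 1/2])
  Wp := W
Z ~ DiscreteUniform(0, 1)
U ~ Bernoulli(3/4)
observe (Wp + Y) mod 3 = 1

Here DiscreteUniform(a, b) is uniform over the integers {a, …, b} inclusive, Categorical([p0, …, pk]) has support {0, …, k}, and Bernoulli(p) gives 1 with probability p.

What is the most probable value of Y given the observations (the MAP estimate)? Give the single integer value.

argmax_v P(Y = v | obs) = 2

Enumerate traces; 16 have nonzero weight after conditioning:
  (X=0, Y=1, W=0, Z=0, U=0) weight 1/64
  (X=0, Y=1, W=0, Z=0, U=1) weight 3/64
  (X=0, Y=1, W=0, Z=1, U=0) weight 1/64
  (X=0, Y=1, W=0, Z=1, U=1) weight 3/64
  (X=0, Y=2, W=1, Z=0, U=0) weight 3/160
  (X=0, Y=2, W=1, Z=0, U=1) weight 9/160
  (X=0, Y=2, W=1, Z=1, U=0) weight 3/160
  (X=0, Y=2, W=1, Z=1, U=1) weight 9/160
  … 8 more
Group by Y:
  weight(Y=1) = 1/4
  weight(Y=2) = 3/10
Total weight = 1/4 + 3/10 = 11/20
P(Y=1 | obs) = 1/4 / 11/20 = 5/11
P(Y=2 | obs) = 3/10 / 11/20 = 6/11
argmax = 2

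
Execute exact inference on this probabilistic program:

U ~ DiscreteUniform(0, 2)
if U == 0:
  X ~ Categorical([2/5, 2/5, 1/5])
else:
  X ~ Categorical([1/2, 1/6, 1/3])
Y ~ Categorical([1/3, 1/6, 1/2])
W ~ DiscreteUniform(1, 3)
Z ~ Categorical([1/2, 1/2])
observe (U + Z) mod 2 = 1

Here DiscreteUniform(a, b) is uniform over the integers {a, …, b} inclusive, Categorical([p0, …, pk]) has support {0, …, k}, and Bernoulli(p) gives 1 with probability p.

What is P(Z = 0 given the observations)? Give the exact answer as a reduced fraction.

P(Z = 0 | obs) = 1/3

Enumerate traces; 81 have nonzero weight after conditioning:
  (U=0, X=0, Y=0, W=1, Z=1) weight 1/135
  (U=0, X=0, Y=0, W=2, Z=1) weight 1/135
  (U=0, X=0, Y=0, W=3, Z=1) weight 1/135
  (U=0, X=0, Y=1, W=1, Z=1) weight 1/270
  (U=0, X=0, Y=1, W=2, Z=1) weight 1/270
  (U=0, X=0, Y=1, W=3, Z=1) weight 1/270
  (U=0, X=0, Y=2, W=1, Z=1) weight 1/90
  (U=0, X=0, Y=2, W=2, Z=1) weight 1/90
  (U=1, X=0, Y=0, W=1, Z=0) weight 1/108
  … 72 more
Group by Z:
  weight(Z=0) = 1/6
  weight(Z=1) = 1/3
Total weight = 1/6 + 1/3 = 1/2
P(Z=0 | obs) = 1/6 / 1/2 = 1/3
P(Z=1 | obs) = 1/3 / 1/2 = 2/3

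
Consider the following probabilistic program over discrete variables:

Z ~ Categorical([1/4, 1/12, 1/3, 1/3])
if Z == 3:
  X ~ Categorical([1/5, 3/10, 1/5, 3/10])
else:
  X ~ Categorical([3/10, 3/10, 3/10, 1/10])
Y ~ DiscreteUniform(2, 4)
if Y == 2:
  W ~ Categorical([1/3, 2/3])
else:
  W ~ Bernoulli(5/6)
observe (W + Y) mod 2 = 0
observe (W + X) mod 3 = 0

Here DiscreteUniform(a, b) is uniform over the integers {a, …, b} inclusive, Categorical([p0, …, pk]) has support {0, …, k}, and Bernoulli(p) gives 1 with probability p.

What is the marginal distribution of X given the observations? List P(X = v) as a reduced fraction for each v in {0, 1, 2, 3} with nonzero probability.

Enumerate traces; 20 have nonzero weight after conditioning:
  (Z=0, X=0, Y=2, W=0) weight 1/120
  (Z=0, X=0, Y=4, W=0) weight 1/240
  (Z=0, X=2, Y=3, W=1) weight 1/48
  (Z=0, X=3, Y=2, W=0) weight 1/360
  (Z=0, X=3, Y=4, W=0) weight 1/720
  (Z=1, X=0, Y=2, W=0) weight 1/360
  (Z=1, X=0, Y=4, W=0) weight 1/720
  (Z=1, X=2, Y=3, W=1) weight 1/144
  … 12 more
Group by X:
  weight(X=0) = 2/45
  weight(X=2) = 2/27
  weight(X=3) = 1/36
Total weight = 2/45 + 2/27 + 1/36 = 79/540
P(X=0 | obs) = 2/45 / 79/540 = 24/79
P(X=2 | obs) = 2/27 / 79/540 = 40/79
P(X=3 | obs) = 1/36 / 79/540 = 15/79

P(X=0) = 24/79, P(X=2) = 40/79, P(X=3) = 15/79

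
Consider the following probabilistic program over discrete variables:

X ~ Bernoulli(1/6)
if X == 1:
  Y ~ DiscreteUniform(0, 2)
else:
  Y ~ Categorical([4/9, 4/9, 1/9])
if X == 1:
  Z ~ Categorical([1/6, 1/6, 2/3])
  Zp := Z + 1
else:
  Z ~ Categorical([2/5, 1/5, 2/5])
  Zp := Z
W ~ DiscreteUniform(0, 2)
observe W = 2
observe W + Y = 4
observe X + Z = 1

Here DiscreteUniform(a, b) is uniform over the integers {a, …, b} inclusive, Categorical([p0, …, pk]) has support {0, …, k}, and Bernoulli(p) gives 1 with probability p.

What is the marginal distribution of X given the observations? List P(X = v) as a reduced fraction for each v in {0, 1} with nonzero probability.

Enumerate traces; 2 have nonzero weight after conditioning:
  (X=0, Y=2, Z=1, W=2) weight 1/162
  (X=1, Y=2, Z=0, W=2) weight 1/324
Group by X:
  weight(X=0) = 1/162
  weight(X=1) = 1/324
Total weight = 1/162 + 1/324 = 1/108
P(X=0 | obs) = 1/162 / 1/108 = 2/3
P(X=1 | obs) = 1/324 / 1/108 = 1/3

P(X=0) = 2/3, P(X=1) = 1/3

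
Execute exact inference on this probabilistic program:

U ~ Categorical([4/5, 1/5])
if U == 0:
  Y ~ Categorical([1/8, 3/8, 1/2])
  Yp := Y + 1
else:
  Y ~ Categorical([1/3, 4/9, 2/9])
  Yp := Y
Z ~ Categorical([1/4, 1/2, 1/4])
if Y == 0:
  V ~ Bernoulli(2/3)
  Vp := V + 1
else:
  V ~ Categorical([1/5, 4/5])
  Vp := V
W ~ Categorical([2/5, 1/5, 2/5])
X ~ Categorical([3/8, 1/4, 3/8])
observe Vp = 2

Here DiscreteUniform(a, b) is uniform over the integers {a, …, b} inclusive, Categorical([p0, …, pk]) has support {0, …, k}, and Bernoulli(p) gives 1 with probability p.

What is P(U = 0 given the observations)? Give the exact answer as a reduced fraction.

Enumerate traces; 54 have nonzero weight after conditioning:
  (U=0, Y=0, Z=0, V=1, W=0, X=0) weight 1/400
  (U=0, Y=0, Z=0, V=1, W=0, X=1) weight 1/600
  (U=0, Y=0, Z=0, V=1, W=0, X=2) weight 1/400
  (U=0, Y=0, Z=0, V=1, W=1, X=0) weight 1/800
  (U=0, Y=0, Z=0, V=1, W=1, X=1) weight 1/1200
  (U=0, Y=0, Z=0, V=1, W=1, X=2) weight 1/800
  (U=0, Y=0, Z=0, V=1, W=2, X=0) weight 1/400
  (U=0, Y=0, Z=0, V=1, W=2, X=1) weight 1/600
  (U=1, Y=0, Z=0, V=1, W=0, X=0) weight 1/600
  … 45 more
Group by U:
  weight(U=0) = 1/15
  weight(U=1) = 2/45
Total weight = 1/15 + 2/45 = 1/9
P(U=0 | obs) = 1/15 / 1/9 = 3/5
P(U=1 | obs) = 2/45 / 1/9 = 2/5

P(U = 0 | obs) = 3/5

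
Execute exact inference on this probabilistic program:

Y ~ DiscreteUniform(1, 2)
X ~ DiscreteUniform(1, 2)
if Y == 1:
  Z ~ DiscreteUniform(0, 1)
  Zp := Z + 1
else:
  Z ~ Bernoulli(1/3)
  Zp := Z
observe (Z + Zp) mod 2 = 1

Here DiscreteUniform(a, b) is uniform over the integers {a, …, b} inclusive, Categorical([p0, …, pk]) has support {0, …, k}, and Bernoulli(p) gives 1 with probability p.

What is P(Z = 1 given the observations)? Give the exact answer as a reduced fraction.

P(Z = 1 | obs) = 1/2

Enumerate traces; 4 have nonzero weight after conditioning:
  (Y=1, X=1, Z=0) weight 1/8
  (Y=1, X=1, Z=1) weight 1/8
  (Y=1, X=2, Z=0) weight 1/8
  (Y=1, X=2, Z=1) weight 1/8
Group by Z:
  weight(Z=0) = 1/4
  weight(Z=1) = 1/4
Total weight = 1/4 + 1/4 = 1/2
P(Z=0 | obs) = 1/4 / 1/2 = 1/2
P(Z=1 | obs) = 1/4 / 1/2 = 1/2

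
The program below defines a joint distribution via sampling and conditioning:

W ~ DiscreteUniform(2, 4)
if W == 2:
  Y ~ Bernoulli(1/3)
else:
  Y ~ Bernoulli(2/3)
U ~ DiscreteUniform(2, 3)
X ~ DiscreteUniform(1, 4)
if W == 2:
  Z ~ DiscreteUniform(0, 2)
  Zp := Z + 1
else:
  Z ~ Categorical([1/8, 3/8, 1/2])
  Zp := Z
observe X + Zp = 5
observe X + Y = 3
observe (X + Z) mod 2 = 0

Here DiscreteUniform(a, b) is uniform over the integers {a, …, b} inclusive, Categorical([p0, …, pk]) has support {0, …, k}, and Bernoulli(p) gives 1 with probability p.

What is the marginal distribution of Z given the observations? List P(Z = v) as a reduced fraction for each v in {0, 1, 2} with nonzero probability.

Enumerate traces; 4 have nonzero weight after conditioning:
  (W=2, Y=0, U=2, X=3, Z=1) weight 1/108
  (W=2, Y=0, U=3, X=3, Z=1) weight 1/108
  (W=2, Y=1, U=2, X=2, Z=2) weight 1/216
  (W=2, Y=1, U=3, X=2, Z=2) weight 1/216
Group by Z:
  weight(Z=1) = 1/54
  weight(Z=2) = 1/108
Total weight = 1/54 + 1/108 = 1/36
P(Z=1 | obs) = 1/54 / 1/36 = 2/3
P(Z=2 | obs) = 1/108 / 1/36 = 1/3

P(Z=1) = 2/3, P(Z=2) = 1/3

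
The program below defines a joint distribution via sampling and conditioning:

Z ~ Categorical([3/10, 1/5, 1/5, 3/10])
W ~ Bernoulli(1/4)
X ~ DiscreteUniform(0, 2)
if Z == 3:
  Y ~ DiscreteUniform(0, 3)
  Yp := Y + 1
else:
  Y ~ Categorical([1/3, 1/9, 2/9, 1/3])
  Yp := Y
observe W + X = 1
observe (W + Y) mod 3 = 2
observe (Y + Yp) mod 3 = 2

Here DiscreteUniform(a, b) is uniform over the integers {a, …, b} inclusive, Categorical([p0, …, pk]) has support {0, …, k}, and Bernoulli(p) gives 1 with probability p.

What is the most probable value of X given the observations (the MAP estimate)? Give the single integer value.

Enumerate traces; 4 have nonzero weight after conditioning:
  (Z=0, W=1, X=0, Y=1) weight 1/360
  (Z=1, W=1, X=0, Y=1) weight 1/540
  (Z=2, W=1, X=0, Y=1) weight 1/540
  (Z=3, W=0, X=1, Y=2) weight 3/160
Group by X:
  weight(X=0) = 7/1080
  weight(X=1) = 3/160
Total weight = 7/1080 + 3/160 = 109/4320
P(X=0 | obs) = 7/1080 / 109/4320 = 28/109
P(X=1 | obs) = 3/160 / 109/4320 = 81/109
argmax = 1

argmax_v P(X = v | obs) = 1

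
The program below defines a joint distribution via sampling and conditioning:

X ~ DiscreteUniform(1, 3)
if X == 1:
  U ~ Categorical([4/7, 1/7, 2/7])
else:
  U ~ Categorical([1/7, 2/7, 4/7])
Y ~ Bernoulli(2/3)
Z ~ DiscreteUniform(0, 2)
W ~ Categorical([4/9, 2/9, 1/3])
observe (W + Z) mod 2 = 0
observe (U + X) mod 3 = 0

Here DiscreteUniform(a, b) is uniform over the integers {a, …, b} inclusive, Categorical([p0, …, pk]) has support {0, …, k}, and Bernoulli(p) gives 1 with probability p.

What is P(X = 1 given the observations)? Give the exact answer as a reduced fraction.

P(X = 1 | obs) = 2/5

Enumerate traces; 30 have nonzero weight after conditioning:
  (X=1, U=2, Y=0, Z=0, W=0) weight 8/1701
  (X=1, U=2, Y=0, Z=0, W=2) weight 2/567
  (X=1, U=2, Y=0, Z=1, W=1) weight 4/1701
  (X=1, U=2, Y=0, Z=2, W=0) weight 8/1701
  (X=1, U=2, Y=0, Z=2, W=2) weight 2/567
  (X=1, U=2, Y=1, Z=0, W=0) weight 16/1701
  (X=1, U=2, Y=1, Z=0, W=2) weight 4/567
  (X=1, U=2, Y=1, Z=1, W=1) weight 8/1701
  (X=2, U=1, Y=0, Z=0, W=0) weight 8/1701
  (X=3, U=0, Y=0, Z=0, W=0) weight 4/1701
  … 20 more
Group by X:
  weight(X=1) = 32/567
  weight(X=2) = 32/567
  weight(X=3) = 16/567
Total weight = 32/567 + 32/567 + 16/567 = 80/567
P(X=1 | obs) = 32/567 / 80/567 = 2/5
P(X=2 | obs) = 32/567 / 80/567 = 2/5
P(X=3 | obs) = 16/567 / 80/567 = 1/5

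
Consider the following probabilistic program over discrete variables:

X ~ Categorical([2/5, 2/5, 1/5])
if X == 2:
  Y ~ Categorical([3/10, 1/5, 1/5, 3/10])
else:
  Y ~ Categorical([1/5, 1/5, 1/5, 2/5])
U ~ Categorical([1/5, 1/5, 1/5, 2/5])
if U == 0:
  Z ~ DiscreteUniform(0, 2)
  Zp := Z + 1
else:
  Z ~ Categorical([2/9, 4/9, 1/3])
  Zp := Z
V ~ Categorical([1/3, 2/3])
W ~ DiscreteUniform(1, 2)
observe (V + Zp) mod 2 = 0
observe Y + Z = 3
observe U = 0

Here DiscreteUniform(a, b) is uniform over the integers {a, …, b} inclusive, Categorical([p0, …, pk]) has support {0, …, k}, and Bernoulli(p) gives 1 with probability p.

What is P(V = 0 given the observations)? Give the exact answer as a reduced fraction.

P(V = 0 | obs) = 5/34

Enumerate traces; 18 have nonzero weight after conditioning:
  (X=0, Y=1, U=0, Z=2, V=1, W=1) weight 2/1125
  (X=0, Y=1, U=0, Z=2, V=1, W=2) weight 2/1125
  (X=0, Y=2, U=0, Z=1, V=0, W=1) weight 1/1125
  (X=0, Y=2, U=0, Z=1, V=0, W=2) weight 1/1125
  (X=0, Y=3, U=0, Z=0, V=1, W=1) weight 4/1125
  (X=0, Y=3, U=0, Z=0, V=1, W=2) weight 4/1125
  (X=1, Y=1, U=0, Z=2, V=1, W=1) weight 2/1125
  (X=1, Y=1, U=0, Z=2, V=1, W=2) weight 2/1125
  … 10 more
Group by V:
  weight(V=0) = 1/225
  weight(V=1) = 29/1125
Total weight = 1/225 + 29/1125 = 34/1125
P(V=0 | obs) = 1/225 / 34/1125 = 5/34
P(V=1 | obs) = 29/1125 / 34/1125 = 29/34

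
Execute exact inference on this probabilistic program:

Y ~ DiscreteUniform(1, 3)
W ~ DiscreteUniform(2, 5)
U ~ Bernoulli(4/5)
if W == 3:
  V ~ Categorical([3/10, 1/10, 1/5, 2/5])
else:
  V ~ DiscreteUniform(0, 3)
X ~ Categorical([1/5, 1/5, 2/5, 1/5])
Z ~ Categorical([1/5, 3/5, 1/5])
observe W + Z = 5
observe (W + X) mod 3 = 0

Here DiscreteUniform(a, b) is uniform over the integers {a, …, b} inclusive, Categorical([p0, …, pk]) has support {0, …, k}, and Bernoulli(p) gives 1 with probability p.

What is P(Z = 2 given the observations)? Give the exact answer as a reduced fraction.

Enumerate traces; 96 have nonzero weight after conditioning:
  (Y=1, W=3, U=0, V=0, X=0, Z=2) weight 1/5000
  (Y=1, W=3, U=0, V=0, X=3, Z=2) weight 1/5000
  (Y=1, W=3, U=0, V=1, X=0, Z=2) weight 1/15000
  (Y=1, W=3, U=0, V=1, X=3, Z=2) weight 1/15000
  (Y=1, W=3, U=0, V=2, X=0, Z=2) weight 1/7500
  (Y=1, W=3, U=0, V=2, X=3, Z=2) weight 1/7500
  (Y=1, W=3, U=0, V=3, X=0, Z=2) weight 1/3750
  (Y=1, W=3, U=0, V=3, X=3, Z=2) weight 1/3750
  (Y=1, W=4, U=0, V=0, X=2, Z=1) weight 1/1000
  (Y=1, W=5, U=0, V=0, X=1, Z=0) weight 1/6000
  … 86 more
Group by Z:
  weight(Z=0) = 1/100
  weight(Z=1) = 3/50
  weight(Z=2) = 1/50
Total weight = 1/100 + 3/50 + 1/50 = 9/100
P(Z=0 | obs) = 1/100 / 9/100 = 1/9
P(Z=1 | obs) = 3/50 / 9/100 = 2/3
P(Z=2 | obs) = 1/50 / 9/100 = 2/9

P(Z = 2 | obs) = 2/9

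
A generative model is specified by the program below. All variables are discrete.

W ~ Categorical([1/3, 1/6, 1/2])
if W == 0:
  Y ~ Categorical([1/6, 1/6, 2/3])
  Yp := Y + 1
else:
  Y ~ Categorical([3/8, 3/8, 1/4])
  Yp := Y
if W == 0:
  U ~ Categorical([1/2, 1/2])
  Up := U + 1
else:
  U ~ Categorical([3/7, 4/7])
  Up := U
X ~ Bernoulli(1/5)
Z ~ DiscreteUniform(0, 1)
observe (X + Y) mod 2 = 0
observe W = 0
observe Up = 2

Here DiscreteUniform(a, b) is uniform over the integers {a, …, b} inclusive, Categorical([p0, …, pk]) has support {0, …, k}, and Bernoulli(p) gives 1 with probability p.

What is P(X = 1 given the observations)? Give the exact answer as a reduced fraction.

Enumerate traces; 6 have nonzero weight after conditioning:
  (W=0, Y=0, U=1, X=0, Z=0) weight 1/90
  (W=0, Y=0, U=1, X=0, Z=1) weight 1/90
  (W=0, Y=1, U=1, X=1, Z=0) weight 1/360
  (W=0, Y=1, U=1, X=1, Z=1) weight 1/360
  (W=0, Y=2, U=1, X=0, Z=0) weight 2/45
  (W=0, Y=2, U=1, X=0, Z=1) weight 2/45
Group by X:
  weight(X=0) = 1/9
  weight(X=1) = 1/180
Total weight = 1/9 + 1/180 = 7/60
P(X=0 | obs) = 1/9 / 7/60 = 20/21
P(X=1 | obs) = 1/180 / 7/60 = 1/21

P(X = 1 | obs) = 1/21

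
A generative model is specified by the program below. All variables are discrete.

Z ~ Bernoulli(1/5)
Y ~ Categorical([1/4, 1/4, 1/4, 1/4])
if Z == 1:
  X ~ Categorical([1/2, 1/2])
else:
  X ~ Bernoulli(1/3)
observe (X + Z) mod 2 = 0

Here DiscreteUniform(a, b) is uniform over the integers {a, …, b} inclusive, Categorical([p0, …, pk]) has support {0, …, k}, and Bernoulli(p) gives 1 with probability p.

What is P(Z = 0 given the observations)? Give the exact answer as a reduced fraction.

P(Z = 0 | obs) = 16/19

Enumerate traces; 8 have nonzero weight after conditioning:
  (Z=0, Y=0, X=0) weight 2/15
  (Z=0, Y=1, X=0) weight 2/15
  (Z=0, Y=2, X=0) weight 2/15
  (Z=0, Y=3, X=0) weight 2/15
  (Z=1, Y=0, X=1) weight 1/40
  (Z=1, Y=1, X=1) weight 1/40
  (Z=1, Y=2, X=1) weight 1/40
  (Z=1, Y=3, X=1) weight 1/40
Group by Z:
  weight(Z=0) = 8/15
  weight(Z=1) = 1/10
Total weight = 8/15 + 1/10 = 19/30
P(Z=0 | obs) = 8/15 / 19/30 = 16/19
P(Z=1 | obs) = 1/10 / 19/30 = 3/19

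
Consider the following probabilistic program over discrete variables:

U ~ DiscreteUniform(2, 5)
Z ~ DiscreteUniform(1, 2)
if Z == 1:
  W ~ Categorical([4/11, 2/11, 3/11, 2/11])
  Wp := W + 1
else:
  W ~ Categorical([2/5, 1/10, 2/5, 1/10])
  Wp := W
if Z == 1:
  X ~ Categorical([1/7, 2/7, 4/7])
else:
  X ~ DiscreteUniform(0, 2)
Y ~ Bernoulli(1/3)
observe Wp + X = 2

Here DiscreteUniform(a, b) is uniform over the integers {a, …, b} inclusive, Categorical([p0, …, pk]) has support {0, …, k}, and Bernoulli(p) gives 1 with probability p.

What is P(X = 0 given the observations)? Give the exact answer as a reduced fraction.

Enumerate traces; 40 have nonzero weight after conditioning:
  (U=2, Z=1, W=0, X=1, Y=0) weight 2/231
  (U=2, Z=1, W=0, X=1, Y=1) weight 1/231
  (U=2, Z=1, W=1, X=0, Y=0) weight 1/462
  (U=2, Z=1, W=1, X=0, Y=1) weight 1/924
  (U=2, Z=2, W=0, X=2, Y=0) weight 1/90
  (U=2, Z=2, W=0, X=2, Y=1) weight 1/180
  (U=2, Z=2, W=1, X=1, Y=0) weight 1/360
  (U=2, Z=2, W=1, X=1, Y=1) weight 1/720
  … 32 more
Group by X:
  weight(X=0) = 92/1155
  weight(X=1) = 317/4620
  weight(X=2) = 1/15
Total weight = 92/1155 + 317/4620 + 1/15 = 331/1540
P(X=0 | obs) = 92/1155 / 331/1540 = 368/993
P(X=1 | obs) = 317/4620 / 331/1540 = 317/993
P(X=2 | obs) = 1/15 / 331/1540 = 308/993

P(X = 0 | obs) = 368/993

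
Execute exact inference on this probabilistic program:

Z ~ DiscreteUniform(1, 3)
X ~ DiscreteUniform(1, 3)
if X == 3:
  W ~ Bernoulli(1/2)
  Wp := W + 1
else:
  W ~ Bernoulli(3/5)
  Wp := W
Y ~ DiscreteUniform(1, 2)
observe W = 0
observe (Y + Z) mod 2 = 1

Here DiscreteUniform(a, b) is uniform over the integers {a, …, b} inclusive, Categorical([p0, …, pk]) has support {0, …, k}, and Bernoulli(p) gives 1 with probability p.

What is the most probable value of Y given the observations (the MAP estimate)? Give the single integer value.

Enumerate traces; 9 have nonzero weight after conditioning:
  (Z=1, X=1, W=0, Y=2) weight 1/45
  (Z=1, X=2, W=0, Y=2) weight 1/45
  (Z=1, X=3, W=0, Y=2) weight 1/36
  (Z=2, X=1, W=0, Y=1) weight 1/45
  (Z=2, X=2, W=0, Y=1) weight 1/45
  (Z=2, X=3, W=0, Y=1) weight 1/36
  (Z=3, X=1, W=0, Y=2) weight 1/45
  (Z=3, X=2, W=0, Y=2) weight 1/45
  … 1 more
Group by Y:
  weight(Y=1) = 13/180
  weight(Y=2) = 13/90
Total weight = 13/180 + 13/90 = 13/60
P(Y=1 | obs) = 13/180 / 13/60 = 1/3
P(Y=2 | obs) = 13/90 / 13/60 = 2/3
argmax = 2

argmax_v P(Y = v | obs) = 2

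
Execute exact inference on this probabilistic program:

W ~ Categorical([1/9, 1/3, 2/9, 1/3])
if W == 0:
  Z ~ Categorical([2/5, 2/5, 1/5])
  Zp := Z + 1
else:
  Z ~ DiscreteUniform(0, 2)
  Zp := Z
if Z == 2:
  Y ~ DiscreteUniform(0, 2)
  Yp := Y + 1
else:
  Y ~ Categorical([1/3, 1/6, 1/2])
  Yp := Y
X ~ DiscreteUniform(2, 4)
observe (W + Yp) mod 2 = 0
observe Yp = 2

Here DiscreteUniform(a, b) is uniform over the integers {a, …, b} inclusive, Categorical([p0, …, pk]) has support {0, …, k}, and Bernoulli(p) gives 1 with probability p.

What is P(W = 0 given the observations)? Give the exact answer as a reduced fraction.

Enumerate traces; 18 have nonzero weight after conditioning:
  (W=0, Z=0, Y=2, X=2) weight 1/135
  (W=0, Z=0, Y=2, X=3) weight 1/135
  (W=0, Z=0, Y=2, X=4) weight 1/135
  (W=0, Z=1, Y=2, X=2) weight 1/135
  (W=0, Z=1, Y=2, X=3) weight 1/135
  (W=0, Z=1, Y=2, X=4) weight 1/135
  (W=0, Z=2, Y=1, X=2) weight 1/405
  (W=0, Z=2, Y=1, X=3) weight 1/405
  (W=2, Z=0, Y=2, X=2) weight 1/81
  … 9 more
Group by W:
  weight(W=0) = 7/135
  weight(W=2) = 8/81
Total weight = 7/135 + 8/81 = 61/405
P(W=0 | obs) = 7/135 / 61/405 = 21/61
P(W=2 | obs) = 8/81 / 61/405 = 40/61

P(W = 0 | obs) = 21/61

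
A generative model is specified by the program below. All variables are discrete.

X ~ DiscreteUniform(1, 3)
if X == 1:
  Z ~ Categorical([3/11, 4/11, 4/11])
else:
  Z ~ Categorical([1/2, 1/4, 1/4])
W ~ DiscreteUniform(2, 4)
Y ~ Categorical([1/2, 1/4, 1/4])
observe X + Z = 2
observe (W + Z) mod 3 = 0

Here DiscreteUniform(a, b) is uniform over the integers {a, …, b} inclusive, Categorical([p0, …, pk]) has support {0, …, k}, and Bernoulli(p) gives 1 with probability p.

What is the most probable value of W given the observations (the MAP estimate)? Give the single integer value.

argmax_v P(W = v | obs) = 3

Enumerate traces; 6 have nonzero weight after conditioning:
  (X=1, Z=1, W=2, Y=0) weight 2/99
  (X=1, Z=1, W=2, Y=1) weight 1/99
  (X=1, Z=1, W=2, Y=2) weight 1/99
  (X=2, Z=0, W=3, Y=0) weight 1/36
  (X=2, Z=0, W=3, Y=1) weight 1/72
  (X=2, Z=0, W=3, Y=2) weight 1/72
Group by W:
  weight(W=2) = 4/99
  weight(W=3) = 1/18
Total weight = 4/99 + 1/18 = 19/198
P(W=2 | obs) = 4/99 / 19/198 = 8/19
P(W=3 | obs) = 1/18 / 19/198 = 11/19
argmax = 3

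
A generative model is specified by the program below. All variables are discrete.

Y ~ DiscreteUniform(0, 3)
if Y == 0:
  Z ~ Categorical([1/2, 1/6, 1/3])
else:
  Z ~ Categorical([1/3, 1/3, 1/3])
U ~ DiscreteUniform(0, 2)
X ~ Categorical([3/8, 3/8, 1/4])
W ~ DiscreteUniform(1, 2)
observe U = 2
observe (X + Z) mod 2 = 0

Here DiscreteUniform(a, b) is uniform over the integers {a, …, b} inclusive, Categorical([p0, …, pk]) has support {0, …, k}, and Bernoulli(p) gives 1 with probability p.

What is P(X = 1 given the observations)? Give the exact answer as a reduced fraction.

Enumerate traces; 40 have nonzero weight after conditioning:
  (Y=0, Z=0, U=2, X=0, W=1) weight 1/128
  (Y=0, Z=0, U=2, X=0, W=2) weight 1/128
  (Y=0, Z=0, U=2, X=2, W=1) weight 1/192
  (Y=0, Z=0, U=2, X=2, W=2) weight 1/192
  (Y=0, Z=1, U=2, X=1, W=1) weight 1/384
  (Y=0, Z=1, U=2, X=1, W=2) weight 1/384
  (Y=0, Z=2, U=2, X=0, W=1) weight 1/192
  (Y=0, Z=2, U=2, X=0, W=2) weight 1/192
  … 32 more
Group by X:
  weight(X=0) = 17/192
  weight(X=1) = 7/192
  weight(X=2) = 17/288
Total weight = 17/192 + 7/192 + 17/288 = 53/288
P(X=0 | obs) = 17/192 / 53/288 = 51/106
P(X=1 | obs) = 7/192 / 53/288 = 21/106
P(X=2 | obs) = 17/288 / 53/288 = 17/53

P(X = 1 | obs) = 21/106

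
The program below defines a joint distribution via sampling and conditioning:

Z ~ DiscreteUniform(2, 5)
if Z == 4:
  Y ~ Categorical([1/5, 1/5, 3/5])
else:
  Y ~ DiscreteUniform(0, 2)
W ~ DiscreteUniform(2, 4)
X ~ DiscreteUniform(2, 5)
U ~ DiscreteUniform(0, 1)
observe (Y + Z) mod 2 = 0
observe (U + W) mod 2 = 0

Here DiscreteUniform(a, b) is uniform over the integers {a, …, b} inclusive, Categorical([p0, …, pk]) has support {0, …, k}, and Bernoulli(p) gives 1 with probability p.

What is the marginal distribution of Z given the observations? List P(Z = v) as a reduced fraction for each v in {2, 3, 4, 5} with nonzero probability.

P(Z=2) = 5/16, P(Z=3) = 5/32, P(Z=4) = 3/8, P(Z=5) = 5/32

Enumerate traces; 72 have nonzero weight after conditioning:
  (Z=2, Y=0, W=2, X=2, U=0) weight 1/288
  (Z=2, Y=0, W=2, X=3, U=0) weight 1/288
  (Z=2, Y=0, W=2, X=4, U=0) weight 1/288
  (Z=2, Y=0, W=2, X=5, U=0) weight 1/288
  (Z=2, Y=0, W=3, X=2, U=1) weight 1/288
  (Z=2, Y=0, W=3, X=3, U=1) weight 1/288
  (Z=2, Y=0, W=3, X=4, U=1) weight 1/288
  (Z=2, Y=0, W=3, X=5, U=1) weight 1/288
  (Z=3, Y=1, W=2, X=2, U=0) weight 1/288
  (Z=4, Y=0, W=2, X=2, U=0) weight 1/480
  … 62 more
Group by Z:
  weight(Z=2) = 1/12
  weight(Z=3) = 1/24
  weight(Z=4) = 1/10
  weight(Z=5) = 1/24
Total weight = 1/12 + 1/24 + 1/10 + 1/24 = 4/15
P(Z=2 | obs) = 1/12 / 4/15 = 5/16
P(Z=3 | obs) = 1/24 / 4/15 = 5/32
P(Z=4 | obs) = 1/10 / 4/15 = 3/8
P(Z=5 | obs) = 1/24 / 4/15 = 5/32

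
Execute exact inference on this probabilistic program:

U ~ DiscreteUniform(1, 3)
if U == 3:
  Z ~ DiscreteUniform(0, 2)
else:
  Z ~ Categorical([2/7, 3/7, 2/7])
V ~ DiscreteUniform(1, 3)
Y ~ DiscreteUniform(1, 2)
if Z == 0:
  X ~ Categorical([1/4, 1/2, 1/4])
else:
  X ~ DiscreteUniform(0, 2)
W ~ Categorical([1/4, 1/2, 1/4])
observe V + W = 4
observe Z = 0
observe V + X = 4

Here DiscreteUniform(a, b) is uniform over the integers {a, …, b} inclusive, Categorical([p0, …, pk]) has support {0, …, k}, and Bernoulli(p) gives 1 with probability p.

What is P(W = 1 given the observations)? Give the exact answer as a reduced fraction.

P(W = 1 | obs) = 4/5

Enumerate traces; 12 have nonzero weight after conditioning:
  (U=1, Z=0, V=2, Y=1, X=2, W=2) weight 1/1008
  (U=1, Z=0, V=2, Y=2, X=2, W=2) weight 1/1008
  (U=1, Z=0, V=3, Y=1, X=1, W=1) weight 1/252
  (U=1, Z=0, V=3, Y=2, X=1, W=1) weight 1/252
  (U=2, Z=0, V=2, Y=1, X=2, W=2) weight 1/1008
  (U=2, Z=0, V=2, Y=2, X=2, W=2) weight 1/1008
  (U=2, Z=0, V=3, Y=1, X=1, W=1) weight 1/252
  (U=2, Z=0, V=3, Y=2, X=1, W=1) weight 1/252
  … 4 more
Group by W:
  weight(W=1) = 19/756
  weight(W=2) = 19/3024
Total weight = 19/756 + 19/3024 = 95/3024
P(W=1 | obs) = 19/756 / 95/3024 = 4/5
P(W=2 | obs) = 19/3024 / 95/3024 = 1/5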